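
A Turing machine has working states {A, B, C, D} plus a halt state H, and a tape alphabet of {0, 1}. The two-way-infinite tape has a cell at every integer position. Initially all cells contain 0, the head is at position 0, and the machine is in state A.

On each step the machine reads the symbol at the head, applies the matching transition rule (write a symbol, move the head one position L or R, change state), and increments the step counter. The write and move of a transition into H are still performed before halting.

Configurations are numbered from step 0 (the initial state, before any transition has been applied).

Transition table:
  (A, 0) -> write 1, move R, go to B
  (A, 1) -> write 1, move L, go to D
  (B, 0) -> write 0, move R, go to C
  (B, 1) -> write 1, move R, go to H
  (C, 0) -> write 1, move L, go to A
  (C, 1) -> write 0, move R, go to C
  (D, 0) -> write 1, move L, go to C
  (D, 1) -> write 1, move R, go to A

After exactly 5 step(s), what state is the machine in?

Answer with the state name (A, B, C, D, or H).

Answer: H

Derivation:
Step 1: in state A at pos 0, read 0 -> (A,0)->write 1,move R,goto B. Now: state=B, head=1, tape[-1..2]=0100 (head:   ^)
Step 2: in state B at pos 1, read 0 -> (B,0)->write 0,move R,goto C. Now: state=C, head=2, tape[-1..3]=01000 (head:    ^)
Step 3: in state C at pos 2, read 0 -> (C,0)->write 1,move L,goto A. Now: state=A, head=1, tape[-1..3]=01010 (head:   ^)
Step 4: in state A at pos 1, read 0 -> (A,0)->write 1,move R,goto B. Now: state=B, head=2, tape[-1..3]=01110 (head:    ^)
Step 5: in state B at pos 2, read 1 -> (B,1)->write 1,move R,goto H. Now: state=H, head=3, tape[-1..4]=011100 (head:     ^)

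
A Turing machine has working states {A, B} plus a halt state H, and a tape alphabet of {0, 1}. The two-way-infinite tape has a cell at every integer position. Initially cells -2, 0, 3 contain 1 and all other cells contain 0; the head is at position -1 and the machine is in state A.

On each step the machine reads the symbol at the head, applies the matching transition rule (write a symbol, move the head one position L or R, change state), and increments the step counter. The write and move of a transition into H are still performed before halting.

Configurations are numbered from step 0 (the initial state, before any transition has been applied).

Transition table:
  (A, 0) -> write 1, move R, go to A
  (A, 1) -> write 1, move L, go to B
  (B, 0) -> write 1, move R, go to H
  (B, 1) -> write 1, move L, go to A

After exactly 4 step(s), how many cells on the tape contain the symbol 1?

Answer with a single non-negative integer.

Step 1: in state A at pos -1, read 0 -> (A,0)->write 1,move R,goto A. Now: state=A, head=0, tape[-3..4]=01110010 (head:    ^)
Step 2: in state A at pos 0, read 1 -> (A,1)->write 1,move L,goto B. Now: state=B, head=-1, tape[-3..4]=01110010 (head:   ^)
Step 3: in state B at pos -1, read 1 -> (B,1)->write 1,move L,goto A. Now: state=A, head=-2, tape[-3..4]=01110010 (head:  ^)
Step 4: in state A at pos -2, read 1 -> (A,1)->write 1,move L,goto B. Now: state=B, head=-3, tape[-4..4]=001110010 (head:  ^)
Cells containing 1 after step 4: {-2, -1, 0, 3} -> 4 cell(s)

Answer: 4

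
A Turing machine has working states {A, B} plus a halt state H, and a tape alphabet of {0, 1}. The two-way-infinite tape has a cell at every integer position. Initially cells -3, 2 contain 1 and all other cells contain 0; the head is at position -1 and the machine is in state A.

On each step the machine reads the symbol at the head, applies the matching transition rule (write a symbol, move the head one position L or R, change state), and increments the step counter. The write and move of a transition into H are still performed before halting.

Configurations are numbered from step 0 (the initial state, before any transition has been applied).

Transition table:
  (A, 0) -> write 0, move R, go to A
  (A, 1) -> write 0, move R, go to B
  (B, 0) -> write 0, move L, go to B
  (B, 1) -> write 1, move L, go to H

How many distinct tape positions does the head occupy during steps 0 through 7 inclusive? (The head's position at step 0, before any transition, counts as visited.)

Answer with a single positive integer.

Step 1: in state A at pos -1, read 0 -> (A,0)->write 0,move R,goto A. Now: state=A, head=0, tape[-4..3]=01000010 (head:     ^)
Step 2: in state A at pos 0, read 0 -> (A,0)->write 0,move R,goto A. Now: state=A, head=1, tape[-4..3]=01000010 (head:      ^)
Step 3: in state A at pos 1, read 0 -> (A,0)->write 0,move R,goto A. Now: state=A, head=2, tape[-4..3]=01000010 (head:       ^)
Step 4: in state A at pos 2, read 1 -> (A,1)->write 0,move R,goto B. Now: state=B, head=3, tape[-4..4]=010000000 (head:        ^)
Step 5: in state B at pos 3, read 0 -> (B,0)->write 0,move L,goto B. Now: state=B, head=2, tape[-4..4]=010000000 (head:       ^)
Step 6: in state B at pos 2, read 0 -> (B,0)->write 0,move L,goto B. Now: state=B, head=1, tape[-4..4]=010000000 (head:      ^)
Step 7: in state B at pos 1, read 0 -> (B,0)->write 0,move L,goto B. Now: state=B, head=0, tape[-4..4]=010000000 (head:     ^)
Head positions at steps 0..7: starting at -1, distinct positions visited = {-1, 0, 1, 2, 3} -> 5 position(s)

Answer: 5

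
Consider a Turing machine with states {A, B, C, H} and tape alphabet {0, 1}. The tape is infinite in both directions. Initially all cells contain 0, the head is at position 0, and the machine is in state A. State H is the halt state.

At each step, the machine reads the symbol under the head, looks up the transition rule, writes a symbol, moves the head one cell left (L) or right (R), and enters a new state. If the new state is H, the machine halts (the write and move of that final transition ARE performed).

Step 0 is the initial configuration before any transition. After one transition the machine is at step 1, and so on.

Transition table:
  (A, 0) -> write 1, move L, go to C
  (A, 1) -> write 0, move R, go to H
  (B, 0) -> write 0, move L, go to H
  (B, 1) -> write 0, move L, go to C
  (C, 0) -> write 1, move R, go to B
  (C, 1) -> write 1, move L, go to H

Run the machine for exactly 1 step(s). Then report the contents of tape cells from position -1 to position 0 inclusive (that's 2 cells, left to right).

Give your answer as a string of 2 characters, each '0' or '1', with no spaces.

Answer: 01

Derivation:
Step 1: in state A at pos 0, read 0 -> (A,0)->write 1,move L,goto C. Now: state=C, head=-1, tape[-2..1]=0010 (head:  ^)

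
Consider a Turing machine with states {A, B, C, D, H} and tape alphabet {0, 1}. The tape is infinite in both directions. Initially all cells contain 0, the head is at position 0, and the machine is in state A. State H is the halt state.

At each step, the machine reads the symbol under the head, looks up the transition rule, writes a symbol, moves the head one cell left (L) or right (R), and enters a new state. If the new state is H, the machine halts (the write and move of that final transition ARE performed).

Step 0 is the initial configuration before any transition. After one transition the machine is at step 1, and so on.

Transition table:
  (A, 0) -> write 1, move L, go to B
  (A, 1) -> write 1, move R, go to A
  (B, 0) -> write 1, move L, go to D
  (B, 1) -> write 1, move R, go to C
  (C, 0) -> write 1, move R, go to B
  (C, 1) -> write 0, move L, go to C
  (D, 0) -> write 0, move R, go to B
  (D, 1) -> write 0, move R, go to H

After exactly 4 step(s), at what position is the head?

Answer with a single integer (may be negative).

Answer: 0

Derivation:
Step 1: in state A at pos 0, read 0 -> (A,0)->write 1,move L,goto B. Now: state=B, head=-1, tape[-2..1]=0010 (head:  ^)
Step 2: in state B at pos -1, read 0 -> (B,0)->write 1,move L,goto D. Now: state=D, head=-2, tape[-3..1]=00110 (head:  ^)
Step 3: in state D at pos -2, read 0 -> (D,0)->write 0,move R,goto B. Now: state=B, head=-1, tape[-3..1]=00110 (head:   ^)
Step 4: in state B at pos -1, read 1 -> (B,1)->write 1,move R,goto C. Now: state=C, head=0, tape[-3..1]=00110 (head:    ^)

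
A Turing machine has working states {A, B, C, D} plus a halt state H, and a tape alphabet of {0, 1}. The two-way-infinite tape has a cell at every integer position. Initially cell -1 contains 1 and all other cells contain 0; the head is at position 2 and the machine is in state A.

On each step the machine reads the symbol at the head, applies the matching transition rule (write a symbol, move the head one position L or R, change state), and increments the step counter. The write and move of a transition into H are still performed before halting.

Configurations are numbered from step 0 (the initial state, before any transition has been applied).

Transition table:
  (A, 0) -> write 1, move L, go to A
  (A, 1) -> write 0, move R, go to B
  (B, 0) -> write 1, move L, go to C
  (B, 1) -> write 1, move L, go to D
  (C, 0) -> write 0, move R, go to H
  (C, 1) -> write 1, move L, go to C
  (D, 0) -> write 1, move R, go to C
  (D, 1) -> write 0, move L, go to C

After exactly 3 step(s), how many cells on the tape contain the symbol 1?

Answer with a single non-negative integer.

Step 1: in state A at pos 2, read 0 -> (A,0)->write 1,move L,goto A. Now: state=A, head=1, tape[-2..3]=010010 (head:    ^)
Step 2: in state A at pos 1, read 0 -> (A,0)->write 1,move L,goto A. Now: state=A, head=0, tape[-2..3]=010110 (head:   ^)
Step 3: in state A at pos 0, read 0 -> (A,0)->write 1,move L,goto A. Now: state=A, head=-1, tape[-2..3]=011110 (head:  ^)
Cells containing 1 after step 3: {-1, 0, 1, 2} -> 4 cell(s)

Answer: 4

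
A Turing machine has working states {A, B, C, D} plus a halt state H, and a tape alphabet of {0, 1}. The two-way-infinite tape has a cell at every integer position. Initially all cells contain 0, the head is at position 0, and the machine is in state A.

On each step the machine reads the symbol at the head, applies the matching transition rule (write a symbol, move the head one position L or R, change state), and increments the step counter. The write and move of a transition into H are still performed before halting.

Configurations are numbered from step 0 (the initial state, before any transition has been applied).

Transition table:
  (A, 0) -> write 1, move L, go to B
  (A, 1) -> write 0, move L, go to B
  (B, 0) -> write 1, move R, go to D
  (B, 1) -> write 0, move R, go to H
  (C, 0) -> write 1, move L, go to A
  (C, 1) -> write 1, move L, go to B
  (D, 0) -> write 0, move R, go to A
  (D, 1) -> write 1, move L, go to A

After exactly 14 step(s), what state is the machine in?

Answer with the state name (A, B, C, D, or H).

Step 1: in state A at pos 0, read 0 -> (A,0)->write 1,move L,goto B. Now: state=B, head=-1, tape[-2..1]=0010 (head:  ^)
Step 2: in state B at pos -1, read 0 -> (B,0)->write 1,move R,goto D. Now: state=D, head=0, tape[-2..1]=0110 (head:   ^)
Step 3: in state D at pos 0, read 1 -> (D,1)->write 1,move L,goto A. Now: state=A, head=-1, tape[-2..1]=0110 (head:  ^)
Step 4: in state A at pos -1, read 1 -> (A,1)->write 0,move L,goto B. Now: state=B, head=-2, tape[-3..1]=00010 (head:  ^)
Step 5: in state B at pos -2, read 0 -> (B,0)->write 1,move R,goto D. Now: state=D, head=-1, tape[-3..1]=01010 (head:   ^)
Step 6: in state D at pos -1, read 0 -> (D,0)->write 0,move R,goto A. Now: state=A, head=0, tape[-3..1]=01010 (head:    ^)
Step 7: in state A at pos 0, read 1 -> (A,1)->write 0,move L,goto B. Now: state=B, head=-1, tape[-3..1]=01000 (head:   ^)
Step 8: in state B at pos -1, read 0 -> (B,0)->write 1,move R,goto D. Now: state=D, head=0, tape[-3..1]=01100 (head:    ^)
Step 9: in state D at pos 0, read 0 -> (D,0)->write 0,move R,goto A. Now: state=A, head=1, tape[-3..2]=011000 (head:     ^)
Step 10: in state A at pos 1, read 0 -> (A,0)->write 1,move L,goto B. Now: state=B, head=0, tape[-3..2]=011010 (head:    ^)
Step 11: in state B at pos 0, read 0 -> (B,0)->write 1,move R,goto D. Now: state=D, head=1, tape[-3..2]=011110 (head:     ^)
Step 12: in state D at pos 1, read 1 -> (D,1)->write 1,move L,goto A. Now: state=A, head=0, tape[-3..2]=011110 (head:    ^)
Step 13: in state A at pos 0, read 1 -> (A,1)->write 0,move L,goto B. Now: state=B, head=-1, tape[-3..2]=011010 (head:   ^)
Step 14: in state B at pos -1, read 1 -> (B,1)->write 0,move R,goto H. Now: state=H, head=0, tape[-3..2]=010010 (head:    ^)

Answer: H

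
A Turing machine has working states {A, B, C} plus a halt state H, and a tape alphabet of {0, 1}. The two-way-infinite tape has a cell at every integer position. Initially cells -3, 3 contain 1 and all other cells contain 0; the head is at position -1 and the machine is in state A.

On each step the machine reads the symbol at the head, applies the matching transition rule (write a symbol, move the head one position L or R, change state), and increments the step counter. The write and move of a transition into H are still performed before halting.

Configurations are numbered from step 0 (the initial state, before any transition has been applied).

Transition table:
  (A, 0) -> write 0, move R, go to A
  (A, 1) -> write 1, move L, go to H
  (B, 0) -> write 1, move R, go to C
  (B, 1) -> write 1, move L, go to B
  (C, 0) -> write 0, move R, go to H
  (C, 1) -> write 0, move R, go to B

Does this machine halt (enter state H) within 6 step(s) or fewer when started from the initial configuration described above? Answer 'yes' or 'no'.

Step 1: in state A at pos -1, read 0 -> (A,0)->write 0,move R,goto A. Now: state=A, head=0, tape[-4..4]=010000010 (head:     ^)
Step 2: in state A at pos 0, read 0 -> (A,0)->write 0,move R,goto A. Now: state=A, head=1, tape[-4..4]=010000010 (head:      ^)
Step 3: in state A at pos 1, read 0 -> (A,0)->write 0,move R,goto A. Now: state=A, head=2, tape[-4..4]=010000010 (head:       ^)
Step 4: in state A at pos 2, read 0 -> (A,0)->write 0,move R,goto A. Now: state=A, head=3, tape[-4..4]=010000010 (head:        ^)
Step 5: in state A at pos 3, read 1 -> (A,1)->write 1,move L,goto H. Now: state=H, head=2, tape[-4..4]=010000010 (head:       ^)
State H reached at step 5; 5 <= 6 -> yes

Answer: yes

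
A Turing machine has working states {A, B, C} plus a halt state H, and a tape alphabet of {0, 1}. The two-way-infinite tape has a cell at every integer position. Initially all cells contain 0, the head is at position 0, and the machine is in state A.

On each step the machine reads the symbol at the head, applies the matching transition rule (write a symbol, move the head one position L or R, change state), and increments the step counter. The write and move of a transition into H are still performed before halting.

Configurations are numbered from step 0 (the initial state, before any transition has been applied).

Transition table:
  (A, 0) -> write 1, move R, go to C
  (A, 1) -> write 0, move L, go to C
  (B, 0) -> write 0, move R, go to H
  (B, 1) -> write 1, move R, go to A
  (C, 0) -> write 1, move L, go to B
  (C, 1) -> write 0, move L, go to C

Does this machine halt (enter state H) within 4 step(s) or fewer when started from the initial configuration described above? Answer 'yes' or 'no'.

Step 1: in state A at pos 0, read 0 -> (A,0)->write 1,move R,goto C. Now: state=C, head=1, tape[-1..2]=0100 (head:   ^)
Step 2: in state C at pos 1, read 0 -> (C,0)->write 1,move L,goto B. Now: state=B, head=0, tape[-1..2]=0110 (head:  ^)
Step 3: in state B at pos 0, read 1 -> (B,1)->write 1,move R,goto A. Now: state=A, head=1, tape[-1..2]=0110 (head:   ^)
Step 4: in state A at pos 1, read 1 -> (A,1)->write 0,move L,goto C. Now: state=C, head=0, tape[-1..2]=0100 (head:  ^)
After 4 step(s): state = C (not H) -> not halted within 4 -> no

Answer: no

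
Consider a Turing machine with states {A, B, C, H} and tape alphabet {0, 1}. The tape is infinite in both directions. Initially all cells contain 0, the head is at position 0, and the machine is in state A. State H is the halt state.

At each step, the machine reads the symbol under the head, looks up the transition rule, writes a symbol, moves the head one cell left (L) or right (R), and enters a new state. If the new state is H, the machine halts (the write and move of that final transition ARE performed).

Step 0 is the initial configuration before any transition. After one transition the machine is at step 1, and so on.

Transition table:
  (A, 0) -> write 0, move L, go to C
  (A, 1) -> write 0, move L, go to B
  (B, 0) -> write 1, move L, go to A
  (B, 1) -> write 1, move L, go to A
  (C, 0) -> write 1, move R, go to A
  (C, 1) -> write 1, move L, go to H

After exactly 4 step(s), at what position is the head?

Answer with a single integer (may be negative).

Step 1: in state A at pos 0, read 0 -> (A,0)->write 0,move L,goto C. Now: state=C, head=-1, tape[-2..1]=0000 (head:  ^)
Step 2: in state C at pos -1, read 0 -> (C,0)->write 1,move R,goto A. Now: state=A, head=0, tape[-2..1]=0100 (head:   ^)
Step 3: in state A at pos 0, read 0 -> (A,0)->write 0,move L,goto C. Now: state=C, head=-1, tape[-2..1]=0100 (head:  ^)
Step 4: in state C at pos -1, read 1 -> (C,1)->write 1,move L,goto H. Now: state=H, head=-2, tape[-3..1]=00100 (head:  ^)

Answer: -2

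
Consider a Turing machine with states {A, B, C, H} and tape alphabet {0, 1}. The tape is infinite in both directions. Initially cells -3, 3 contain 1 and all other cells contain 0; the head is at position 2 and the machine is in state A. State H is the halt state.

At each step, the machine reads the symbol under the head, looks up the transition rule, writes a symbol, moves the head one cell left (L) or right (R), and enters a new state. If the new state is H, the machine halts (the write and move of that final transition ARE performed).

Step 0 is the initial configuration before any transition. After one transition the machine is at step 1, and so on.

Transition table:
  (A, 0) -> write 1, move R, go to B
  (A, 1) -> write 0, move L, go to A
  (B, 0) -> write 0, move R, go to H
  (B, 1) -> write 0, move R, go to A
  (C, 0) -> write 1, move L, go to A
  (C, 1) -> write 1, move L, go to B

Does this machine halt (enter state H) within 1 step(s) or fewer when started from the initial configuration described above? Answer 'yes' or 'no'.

Answer: no

Derivation:
Step 1: in state A at pos 2, read 0 -> (A,0)->write 1,move R,goto B. Now: state=B, head=3, tape[-4..4]=010000110 (head:        ^)
After 1 step(s): state = B (not H) -> not halted within 1 -> no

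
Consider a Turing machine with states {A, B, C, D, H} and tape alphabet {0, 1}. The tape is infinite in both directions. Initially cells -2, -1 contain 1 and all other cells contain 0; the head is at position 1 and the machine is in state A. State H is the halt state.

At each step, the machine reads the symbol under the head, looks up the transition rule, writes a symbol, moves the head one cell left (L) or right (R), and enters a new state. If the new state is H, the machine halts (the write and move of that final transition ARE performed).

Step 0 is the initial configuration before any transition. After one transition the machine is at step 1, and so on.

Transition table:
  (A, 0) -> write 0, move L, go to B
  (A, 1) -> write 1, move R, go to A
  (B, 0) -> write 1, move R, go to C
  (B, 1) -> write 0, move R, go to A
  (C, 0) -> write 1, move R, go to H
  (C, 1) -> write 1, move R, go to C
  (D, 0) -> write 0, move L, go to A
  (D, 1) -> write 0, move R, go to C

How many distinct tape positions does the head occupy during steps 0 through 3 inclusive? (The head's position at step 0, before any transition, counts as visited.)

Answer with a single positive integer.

Answer: 3

Derivation:
Step 1: in state A at pos 1, read 0 -> (A,0)->write 0,move L,goto B. Now: state=B, head=0, tape[-3..2]=011000 (head:    ^)
Step 2: in state B at pos 0, read 0 -> (B,0)->write 1,move R,goto C. Now: state=C, head=1, tape[-3..2]=011100 (head:     ^)
Step 3: in state C at pos 1, read 0 -> (C,0)->write 1,move R,goto H. Now: state=H, head=2, tape[-3..3]=0111100 (head:      ^)
Head positions at steps 0..3: starting at 1, distinct positions visited = {0, 1, 2} -> 3 position(s)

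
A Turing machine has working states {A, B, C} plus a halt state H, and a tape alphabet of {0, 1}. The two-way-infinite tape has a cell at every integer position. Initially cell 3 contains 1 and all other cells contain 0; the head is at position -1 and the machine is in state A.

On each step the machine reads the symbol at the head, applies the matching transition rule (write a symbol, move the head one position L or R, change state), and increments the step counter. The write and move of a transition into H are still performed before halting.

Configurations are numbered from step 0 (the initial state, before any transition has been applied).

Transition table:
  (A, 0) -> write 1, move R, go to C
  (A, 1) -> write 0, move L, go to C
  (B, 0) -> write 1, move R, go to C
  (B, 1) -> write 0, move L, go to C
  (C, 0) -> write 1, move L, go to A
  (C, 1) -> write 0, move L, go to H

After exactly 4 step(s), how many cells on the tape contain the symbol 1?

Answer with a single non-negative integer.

Answer: 3

Derivation:
Step 1: in state A at pos -1, read 0 -> (A,0)->write 1,move R,goto C. Now: state=C, head=0, tape[-2..4]=0100010 (head:   ^)
Step 2: in state C at pos 0, read 0 -> (C,0)->write 1,move L,goto A. Now: state=A, head=-1, tape[-2..4]=0110010 (head:  ^)
Step 3: in state A at pos -1, read 1 -> (A,1)->write 0,move L,goto C. Now: state=C, head=-2, tape[-3..4]=00010010 (head:  ^)
Step 4: in state C at pos -2, read 0 -> (C,0)->write 1,move L,goto A. Now: state=A, head=-3, tape[-4..4]=001010010 (head:  ^)
Cells containing 1 after step 4: {-2, 0, 3} -> 3 cell(s)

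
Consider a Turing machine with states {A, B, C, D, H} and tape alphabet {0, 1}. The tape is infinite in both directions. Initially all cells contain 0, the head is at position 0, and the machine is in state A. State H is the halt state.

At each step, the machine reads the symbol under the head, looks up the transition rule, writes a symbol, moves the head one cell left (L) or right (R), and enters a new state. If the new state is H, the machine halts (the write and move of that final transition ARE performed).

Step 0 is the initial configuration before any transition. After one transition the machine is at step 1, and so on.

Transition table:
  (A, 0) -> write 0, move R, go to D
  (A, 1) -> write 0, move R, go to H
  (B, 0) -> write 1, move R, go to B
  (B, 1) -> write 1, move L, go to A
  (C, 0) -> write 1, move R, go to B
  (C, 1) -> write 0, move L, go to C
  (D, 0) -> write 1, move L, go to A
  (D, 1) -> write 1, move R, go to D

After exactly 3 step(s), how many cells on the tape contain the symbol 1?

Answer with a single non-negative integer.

Answer: 1

Derivation:
Step 1: in state A at pos 0, read 0 -> (A,0)->write 0,move R,goto D. Now: state=D, head=1, tape[-1..2]=0000 (head:   ^)
Step 2: in state D at pos 1, read 0 -> (D,0)->write 1,move L,goto A. Now: state=A, head=0, tape[-1..2]=0010 (head:  ^)
Step 3: in state A at pos 0, read 0 -> (A,0)->write 0,move R,goto D. Now: state=D, head=1, tape[-1..2]=0010 (head:   ^)
Cells containing 1 after step 3: {1} -> 1 cell(s)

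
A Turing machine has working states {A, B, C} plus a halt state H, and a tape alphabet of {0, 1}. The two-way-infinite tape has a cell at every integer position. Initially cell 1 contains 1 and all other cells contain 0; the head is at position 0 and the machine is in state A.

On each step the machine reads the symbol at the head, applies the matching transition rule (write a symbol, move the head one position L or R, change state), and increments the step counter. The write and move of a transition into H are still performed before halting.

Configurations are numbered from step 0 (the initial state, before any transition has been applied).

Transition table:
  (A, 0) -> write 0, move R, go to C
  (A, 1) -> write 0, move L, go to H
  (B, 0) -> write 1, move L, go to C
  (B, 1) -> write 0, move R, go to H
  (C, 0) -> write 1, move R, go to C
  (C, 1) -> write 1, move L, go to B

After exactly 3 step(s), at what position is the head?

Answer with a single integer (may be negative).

Step 1: in state A at pos 0, read 0 -> (A,0)->write 0,move R,goto C. Now: state=C, head=1, tape[-1..2]=0010 (head:   ^)
Step 2: in state C at pos 1, read 1 -> (C,1)->write 1,move L,goto B. Now: state=B, head=0, tape[-1..2]=0010 (head:  ^)
Step 3: in state B at pos 0, read 0 -> (B,0)->write 1,move L,goto C. Now: state=C, head=-1, tape[-2..2]=00110 (head:  ^)

Answer: -1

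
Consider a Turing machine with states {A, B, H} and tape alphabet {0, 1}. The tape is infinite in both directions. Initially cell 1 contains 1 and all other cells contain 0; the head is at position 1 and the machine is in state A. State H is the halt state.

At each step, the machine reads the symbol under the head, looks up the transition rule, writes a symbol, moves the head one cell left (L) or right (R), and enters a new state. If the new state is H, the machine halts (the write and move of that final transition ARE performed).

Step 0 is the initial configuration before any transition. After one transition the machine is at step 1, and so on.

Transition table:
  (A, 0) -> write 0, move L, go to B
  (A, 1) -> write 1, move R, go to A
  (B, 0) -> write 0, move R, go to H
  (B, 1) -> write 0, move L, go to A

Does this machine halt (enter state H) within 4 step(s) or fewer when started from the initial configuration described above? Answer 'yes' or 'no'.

Step 1: in state A at pos 1, read 1 -> (A,1)->write 1,move R,goto A. Now: state=A, head=2, tape[0..3]=0100 (head:   ^)
Step 2: in state A at pos 2, read 0 -> (A,0)->write 0,move L,goto B. Now: state=B, head=1, tape[0..3]=0100 (head:  ^)
Step 3: in state B at pos 1, read 1 -> (B,1)->write 0,move L,goto A. Now: state=A, head=0, tape[-1..3]=00000 (head:  ^)
Step 4: in state A at pos 0, read 0 -> (A,0)->write 0,move L,goto B. Now: state=B, head=-1, tape[-2..3]=000000 (head:  ^)
After 4 step(s): state = B (not H) -> not halted within 4 -> no

Answer: no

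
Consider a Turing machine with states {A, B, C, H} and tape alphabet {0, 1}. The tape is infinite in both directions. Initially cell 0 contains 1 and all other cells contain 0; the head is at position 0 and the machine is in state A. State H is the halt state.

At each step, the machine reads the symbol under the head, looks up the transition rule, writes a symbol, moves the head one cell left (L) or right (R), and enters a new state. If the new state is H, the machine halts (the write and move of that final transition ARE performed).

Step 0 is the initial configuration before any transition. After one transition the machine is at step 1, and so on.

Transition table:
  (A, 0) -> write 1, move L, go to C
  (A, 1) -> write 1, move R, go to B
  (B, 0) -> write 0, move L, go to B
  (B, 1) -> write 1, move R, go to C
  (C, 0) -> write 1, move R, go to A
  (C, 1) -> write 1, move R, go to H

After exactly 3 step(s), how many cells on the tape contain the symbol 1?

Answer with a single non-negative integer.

Answer: 1

Derivation:
Step 1: in state A at pos 0, read 1 -> (A,1)->write 1,move R,goto B. Now: state=B, head=1, tape[-1..2]=0100 (head:   ^)
Step 2: in state B at pos 1, read 0 -> (B,0)->write 0,move L,goto B. Now: state=B, head=0, tape[-1..2]=0100 (head:  ^)
Step 3: in state B at pos 0, read 1 -> (B,1)->write 1,move R,goto C. Now: state=C, head=1, tape[-1..2]=0100 (head:   ^)
Cells containing 1 after step 3: {0} -> 1 cell(s)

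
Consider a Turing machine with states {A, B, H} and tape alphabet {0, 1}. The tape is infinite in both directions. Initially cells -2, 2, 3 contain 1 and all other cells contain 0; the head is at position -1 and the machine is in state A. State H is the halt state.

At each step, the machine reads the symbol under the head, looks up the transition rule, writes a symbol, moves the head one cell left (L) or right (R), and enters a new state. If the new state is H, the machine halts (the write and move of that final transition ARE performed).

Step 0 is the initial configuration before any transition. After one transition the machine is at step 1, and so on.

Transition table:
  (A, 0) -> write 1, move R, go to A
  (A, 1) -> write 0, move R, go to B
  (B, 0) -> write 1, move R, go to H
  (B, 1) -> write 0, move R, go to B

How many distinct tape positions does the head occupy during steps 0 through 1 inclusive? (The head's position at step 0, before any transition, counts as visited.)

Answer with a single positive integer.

Answer: 2

Derivation:
Step 1: in state A at pos -1, read 0 -> (A,0)->write 1,move R,goto A. Now: state=A, head=0, tape[-3..4]=01100110 (head:    ^)
Head positions at steps 0..1: starting at -1, distinct positions visited = {-1, 0} -> 2 position(s)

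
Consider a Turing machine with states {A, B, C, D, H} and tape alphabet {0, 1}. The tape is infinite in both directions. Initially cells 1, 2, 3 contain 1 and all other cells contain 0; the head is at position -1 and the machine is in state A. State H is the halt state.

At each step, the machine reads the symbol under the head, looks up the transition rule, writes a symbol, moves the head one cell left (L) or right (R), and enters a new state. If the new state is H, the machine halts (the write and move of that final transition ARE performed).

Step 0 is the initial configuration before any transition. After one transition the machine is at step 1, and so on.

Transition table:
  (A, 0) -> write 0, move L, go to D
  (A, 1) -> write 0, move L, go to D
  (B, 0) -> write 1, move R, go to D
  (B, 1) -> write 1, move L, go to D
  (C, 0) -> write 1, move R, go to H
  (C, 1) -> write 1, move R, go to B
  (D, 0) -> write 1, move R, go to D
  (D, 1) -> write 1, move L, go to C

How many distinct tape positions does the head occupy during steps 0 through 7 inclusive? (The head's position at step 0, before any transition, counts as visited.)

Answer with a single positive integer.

Step 1: in state A at pos -1, read 0 -> (A,0)->write 0,move L,goto D. Now: state=D, head=-2, tape[-3..4]=00001110 (head:  ^)
Step 2: in state D at pos -2, read 0 -> (D,0)->write 1,move R,goto D. Now: state=D, head=-1, tape[-3..4]=01001110 (head:   ^)
Step 3: in state D at pos -1, read 0 -> (D,0)->write 1,move R,goto D. Now: state=D, head=0, tape[-3..4]=01101110 (head:    ^)
Step 4: in state D at pos 0, read 0 -> (D,0)->write 1,move R,goto D. Now: state=D, head=1, tape[-3..4]=01111110 (head:     ^)
Step 5: in state D at pos 1, read 1 -> (D,1)->write 1,move L,goto C. Now: state=C, head=0, tape[-3..4]=01111110 (head:    ^)
Step 6: in state C at pos 0, read 1 -> (C,1)->write 1,move R,goto B. Now: state=B, head=1, tape[-3..4]=01111110 (head:     ^)
Step 7: in state B at pos 1, read 1 -> (B,1)->write 1,move L,goto D. Now: state=D, head=0, tape[-3..4]=01111110 (head:    ^)
Head positions at steps 0..7: starting at -1, distinct positions visited = {-2, -1, 0, 1} -> 4 position(s)

Answer: 4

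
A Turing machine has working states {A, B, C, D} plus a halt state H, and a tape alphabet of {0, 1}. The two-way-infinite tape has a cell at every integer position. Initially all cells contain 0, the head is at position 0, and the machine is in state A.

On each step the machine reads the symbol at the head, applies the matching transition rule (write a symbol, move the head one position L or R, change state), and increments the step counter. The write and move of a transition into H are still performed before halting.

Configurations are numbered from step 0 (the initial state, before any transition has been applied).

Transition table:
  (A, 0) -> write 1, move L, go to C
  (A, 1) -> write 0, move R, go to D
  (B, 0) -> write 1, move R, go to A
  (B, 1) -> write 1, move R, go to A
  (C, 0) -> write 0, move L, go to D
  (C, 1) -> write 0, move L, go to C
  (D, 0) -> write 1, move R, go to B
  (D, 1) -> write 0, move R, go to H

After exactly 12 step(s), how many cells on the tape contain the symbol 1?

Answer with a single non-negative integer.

Answer: 2

Derivation:
Step 1: in state A at pos 0, read 0 -> (A,0)->write 1,move L,goto C. Now: state=C, head=-1, tape[-2..1]=0010 (head:  ^)
Step 2: in state C at pos -1, read 0 -> (C,0)->write 0,move L,goto D. Now: state=D, head=-2, tape[-3..1]=00010 (head:  ^)
Step 3: in state D at pos -2, read 0 -> (D,0)->write 1,move R,goto B. Now: state=B, head=-1, tape[-3..1]=01010 (head:   ^)
Step 4: in state B at pos -1, read 0 -> (B,0)->write 1,move R,goto A. Now: state=A, head=0, tape[-3..1]=01110 (head:    ^)
Step 5: in state A at pos 0, read 1 -> (A,1)->write 0,move R,goto D. Now: state=D, head=1, tape[-3..2]=011000 (head:     ^)
Step 6: in state D at pos 1, read 0 -> (D,0)->write 1,move R,goto B. Now: state=B, head=2, tape[-3..3]=0110100 (head:      ^)
Step 7: in state B at pos 2, read 0 -> (B,0)->write 1,move R,goto A. Now: state=A, head=3, tape[-3..4]=01101100 (head:       ^)
Step 8: in state A at pos 3, read 0 -> (A,0)->write 1,move L,goto C. Now: state=C, head=2, tape[-3..4]=01101110 (head:      ^)
Step 9: in state C at pos 2, read 1 -> (C,1)->write 0,move L,goto C. Now: state=C, head=1, tape[-3..4]=01101010 (head:     ^)
Step 10: in state C at pos 1, read 1 -> (C,1)->write 0,move L,goto C. Now: state=C, head=0, tape[-3..4]=01100010 (head:    ^)
Step 11: in state C at pos 0, read 0 -> (C,0)->write 0,move L,goto D. Now: state=D, head=-1, tape[-3..4]=01100010 (head:   ^)
Step 12: in state D at pos -1, read 1 -> (D,1)->write 0,move R,goto H. Now: state=H, head=0, tape[-3..4]=01000010 (head:    ^)
Cells containing 1 after step 12: {-2, 3} -> 2 cell(s)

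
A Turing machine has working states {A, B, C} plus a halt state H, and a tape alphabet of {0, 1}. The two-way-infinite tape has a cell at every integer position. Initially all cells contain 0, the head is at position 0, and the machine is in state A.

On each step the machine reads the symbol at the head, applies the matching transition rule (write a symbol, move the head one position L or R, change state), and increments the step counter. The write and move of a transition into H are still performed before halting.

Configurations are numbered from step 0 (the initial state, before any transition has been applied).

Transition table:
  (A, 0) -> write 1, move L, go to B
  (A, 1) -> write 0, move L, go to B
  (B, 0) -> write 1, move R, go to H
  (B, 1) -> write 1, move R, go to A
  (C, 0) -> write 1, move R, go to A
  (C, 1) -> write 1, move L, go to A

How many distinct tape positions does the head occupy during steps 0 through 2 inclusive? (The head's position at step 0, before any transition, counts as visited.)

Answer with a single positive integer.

Answer: 2

Derivation:
Step 1: in state A at pos 0, read 0 -> (A,0)->write 1,move L,goto B. Now: state=B, head=-1, tape[-2..1]=0010 (head:  ^)
Step 2: in state B at pos -1, read 0 -> (B,0)->write 1,move R,goto H. Now: state=H, head=0, tape[-2..1]=0110 (head:   ^)
Head positions at steps 0..2: starting at 0, distinct positions visited = {-1, 0} -> 2 position(s)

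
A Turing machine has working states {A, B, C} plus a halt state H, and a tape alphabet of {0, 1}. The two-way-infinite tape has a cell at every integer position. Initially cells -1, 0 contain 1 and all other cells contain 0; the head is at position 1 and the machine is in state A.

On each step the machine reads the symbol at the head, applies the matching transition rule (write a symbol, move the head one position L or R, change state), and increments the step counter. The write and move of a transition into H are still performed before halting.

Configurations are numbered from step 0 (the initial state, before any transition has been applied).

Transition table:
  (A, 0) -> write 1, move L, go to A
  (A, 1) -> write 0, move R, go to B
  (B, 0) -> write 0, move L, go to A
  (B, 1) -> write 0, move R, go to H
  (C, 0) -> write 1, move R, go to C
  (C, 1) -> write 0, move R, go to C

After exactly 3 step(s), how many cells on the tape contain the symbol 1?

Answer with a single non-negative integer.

Answer: 1

Derivation:
Step 1: in state A at pos 1, read 0 -> (A,0)->write 1,move L,goto A. Now: state=A, head=0, tape[-2..2]=01110 (head:   ^)
Step 2: in state A at pos 0, read 1 -> (A,1)->write 0,move R,goto B. Now: state=B, head=1, tape[-2..2]=01010 (head:    ^)
Step 3: in state B at pos 1, read 1 -> (B,1)->write 0,move R,goto H. Now: state=H, head=2, tape[-2..3]=010000 (head:     ^)
Cells containing 1 after step 3: {-1} -> 1 cell(s)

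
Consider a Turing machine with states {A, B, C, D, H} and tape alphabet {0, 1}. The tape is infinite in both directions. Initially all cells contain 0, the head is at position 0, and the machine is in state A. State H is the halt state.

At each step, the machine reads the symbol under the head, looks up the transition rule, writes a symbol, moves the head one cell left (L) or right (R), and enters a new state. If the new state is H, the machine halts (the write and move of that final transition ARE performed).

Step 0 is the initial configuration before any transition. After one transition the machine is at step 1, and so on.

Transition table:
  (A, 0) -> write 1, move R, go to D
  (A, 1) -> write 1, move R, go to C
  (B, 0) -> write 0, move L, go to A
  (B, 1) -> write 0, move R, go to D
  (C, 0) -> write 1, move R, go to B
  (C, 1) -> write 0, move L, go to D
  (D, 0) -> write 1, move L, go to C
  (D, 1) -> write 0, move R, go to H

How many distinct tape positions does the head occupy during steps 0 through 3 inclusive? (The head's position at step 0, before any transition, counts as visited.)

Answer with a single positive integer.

Answer: 3

Derivation:
Step 1: in state A at pos 0, read 0 -> (A,0)->write 1,move R,goto D. Now: state=D, head=1, tape[-1..2]=0100 (head:   ^)
Step 2: in state D at pos 1, read 0 -> (D,0)->write 1,move L,goto C. Now: state=C, head=0, tape[-1..2]=0110 (head:  ^)
Step 3: in state C at pos 0, read 1 -> (C,1)->write 0,move L,goto D. Now: state=D, head=-1, tape[-2..2]=00010 (head:  ^)
Head positions at steps 0..3: starting at 0, distinct positions visited = {-1, 0, 1} -> 3 position(s)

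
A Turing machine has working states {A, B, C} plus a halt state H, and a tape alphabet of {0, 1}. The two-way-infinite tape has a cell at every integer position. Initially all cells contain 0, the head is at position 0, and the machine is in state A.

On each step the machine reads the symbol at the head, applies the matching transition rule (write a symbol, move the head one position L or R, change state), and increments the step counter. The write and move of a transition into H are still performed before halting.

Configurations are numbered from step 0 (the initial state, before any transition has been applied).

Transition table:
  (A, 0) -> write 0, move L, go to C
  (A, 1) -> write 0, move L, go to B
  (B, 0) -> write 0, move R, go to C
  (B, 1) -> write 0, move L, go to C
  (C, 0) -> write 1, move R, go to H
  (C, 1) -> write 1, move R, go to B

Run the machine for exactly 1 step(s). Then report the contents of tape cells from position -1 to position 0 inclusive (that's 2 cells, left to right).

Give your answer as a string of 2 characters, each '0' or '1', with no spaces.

Step 1: in state A at pos 0, read 0 -> (A,0)->write 0,move L,goto C. Now: state=C, head=-1, tape[-2..1]=0000 (head:  ^)

Answer: 00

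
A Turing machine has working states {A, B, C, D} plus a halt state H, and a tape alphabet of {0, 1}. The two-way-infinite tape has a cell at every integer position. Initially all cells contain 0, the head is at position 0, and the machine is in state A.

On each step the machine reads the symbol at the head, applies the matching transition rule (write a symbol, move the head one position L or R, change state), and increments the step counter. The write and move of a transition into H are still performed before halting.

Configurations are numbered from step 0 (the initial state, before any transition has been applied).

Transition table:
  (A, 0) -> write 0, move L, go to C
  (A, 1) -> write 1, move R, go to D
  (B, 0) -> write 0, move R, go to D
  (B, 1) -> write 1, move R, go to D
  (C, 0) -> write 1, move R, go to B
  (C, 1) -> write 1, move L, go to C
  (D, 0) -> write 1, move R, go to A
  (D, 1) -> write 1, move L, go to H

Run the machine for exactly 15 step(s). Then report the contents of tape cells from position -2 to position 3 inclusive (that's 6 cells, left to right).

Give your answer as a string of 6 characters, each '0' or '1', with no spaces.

Answer: 111110

Derivation:
Step 1: in state A at pos 0, read 0 -> (A,0)->write 0,move L,goto C. Now: state=C, head=-1, tape[-2..1]=0000 (head:  ^)
Step 2: in state C at pos -1, read 0 -> (C,0)->write 1,move R,goto B. Now: state=B, head=0, tape[-2..1]=0100 (head:   ^)
Step 3: in state B at pos 0, read 0 -> (B,0)->write 0,move R,goto D. Now: state=D, head=1, tape[-2..2]=01000 (head:    ^)
Step 4: in state D at pos 1, read 0 -> (D,0)->write 1,move R,goto A. Now: state=A, head=2, tape[-2..3]=010100 (head:     ^)
Step 5: in state A at pos 2, read 0 -> (A,0)->write 0,move L,goto C. Now: state=C, head=1, tape[-2..3]=010100 (head:    ^)
Step 6: in state C at pos 1, read 1 -> (C,1)->write 1,move L,goto C. Now: state=C, head=0, tape[-2..3]=010100 (head:   ^)
Step 7: in state C at pos 0, read 0 -> (C,0)->write 1,move R,goto B. Now: state=B, head=1, tape[-2..3]=011100 (head:    ^)
Step 8: in state B at pos 1, read 1 -> (B,1)->write 1,move R,goto D. Now: state=D, head=2, tape[-2..3]=011100 (head:     ^)
Step 9: in state D at pos 2, read 0 -> (D,0)->write 1,move R,goto A. Now: state=A, head=3, tape[-2..4]=0111100 (head:      ^)
Step 10: in state A at pos 3, read 0 -> (A,0)->write 0,move L,goto C. Now: state=C, head=2, tape[-2..4]=0111100 (head:     ^)
Step 11: in state C at pos 2, read 1 -> (C,1)->write 1,move L,goto C. Now: state=C, head=1, tape[-2..4]=0111100 (head:    ^)
Step 12: in state C at pos 1, read 1 -> (C,1)->write 1,move L,goto C. Now: state=C, head=0, tape[-2..4]=0111100 (head:   ^)
Step 13: in state C at pos 0, read 1 -> (C,1)->write 1,move L,goto C. Now: state=C, head=-1, tape[-2..4]=0111100 (head:  ^)
Step 14: in state C at pos -1, read 1 -> (C,1)->write 1,move L,goto C. Now: state=C, head=-2, tape[-3..4]=00111100 (head:  ^)
Step 15: in state C at pos -2, read 0 -> (C,0)->write 1,move R,goto B. Now: state=B, head=-1, tape[-3..4]=01111100 (head:   ^)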